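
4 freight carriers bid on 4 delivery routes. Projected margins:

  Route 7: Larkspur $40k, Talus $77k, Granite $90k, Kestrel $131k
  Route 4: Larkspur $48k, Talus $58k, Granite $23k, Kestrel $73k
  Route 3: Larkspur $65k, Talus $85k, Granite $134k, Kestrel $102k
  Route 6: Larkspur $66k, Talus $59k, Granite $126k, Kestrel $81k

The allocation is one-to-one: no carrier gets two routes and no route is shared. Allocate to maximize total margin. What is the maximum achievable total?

Optimal: Larkspur→Route 4 ($48k), Talus→Route 3 ($85k), Granite→Route 6 ($126k), Kestrel→Route 7 ($131k) — total 48+85+126+131 = $390k.
Column-greedy (each route in turn goes to its best remaining carrier) gives $389k, worse by 1.
Next-best assignment: Larkspur→Route 6, Talus→Route 4, Granite→Route 3, Kestrel→Route 7 = $389k.

Max total: $390k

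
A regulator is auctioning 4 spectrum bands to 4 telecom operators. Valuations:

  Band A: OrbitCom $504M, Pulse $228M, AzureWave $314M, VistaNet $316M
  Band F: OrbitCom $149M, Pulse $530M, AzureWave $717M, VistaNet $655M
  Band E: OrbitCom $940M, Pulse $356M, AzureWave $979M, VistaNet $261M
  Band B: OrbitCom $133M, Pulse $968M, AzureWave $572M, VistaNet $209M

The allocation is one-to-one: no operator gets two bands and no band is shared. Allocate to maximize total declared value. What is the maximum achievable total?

Max total: $3106M

Treat this as an assignment problem: match each operator to one band.
Optimal: OrbitCom→Band A ($504M), Pulse→Band B ($968M), AzureWave→Band E ($979M), VistaNet→Band F ($655M) — total 504+968+979+655 = $3106M.
Row-greedy (each operator in turn takes its best remaining band) gives $2941M, worse by 165.
Every other assignment is strictly worse.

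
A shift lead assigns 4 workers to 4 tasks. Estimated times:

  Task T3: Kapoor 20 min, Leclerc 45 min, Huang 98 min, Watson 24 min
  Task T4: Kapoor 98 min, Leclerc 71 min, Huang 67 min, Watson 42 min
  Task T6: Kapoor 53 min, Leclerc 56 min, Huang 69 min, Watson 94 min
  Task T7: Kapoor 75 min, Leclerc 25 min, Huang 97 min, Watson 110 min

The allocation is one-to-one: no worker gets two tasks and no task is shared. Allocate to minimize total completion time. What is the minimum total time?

Minimum total: 156 min

This is the linear assignment problem.
Optimal: Kapoor→Task T3 (20 min), Leclerc→Task T7 (25 min), Huang→Task T6 (69 min), Watson→Task T4 (42 min) — total 20+25+69+42 = 156 min.
Row-greedy (each worker in turn takes its cheapest remaining task) gives 206 min, worse by 50.
Next-best assignment: Kapoor→Task T6, Leclerc→Task T7, Huang→Task T4, Watson→Task T3 = 169 min.
Swapping Huang↔Watson (Huang→Task T4 67 min, Watson→Task T6 94 min) adds 50.
No other one-to-one assignment undercuts 156 min.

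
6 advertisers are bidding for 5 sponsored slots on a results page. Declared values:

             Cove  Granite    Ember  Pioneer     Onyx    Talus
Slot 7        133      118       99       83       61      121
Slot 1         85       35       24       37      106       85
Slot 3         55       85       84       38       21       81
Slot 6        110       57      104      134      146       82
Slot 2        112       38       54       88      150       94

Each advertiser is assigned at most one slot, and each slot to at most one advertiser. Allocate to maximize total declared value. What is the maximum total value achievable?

Treat this as an assignment problem: match each advertiser to one slot.
Optimal: Cove→Slot 7 ($133), Talus→Slot 1 ($85), Granite→Slot 3 ($85), Pioneer→Slot 6 ($134), Onyx→Slot 2 ($150) — total 133+85+85+134+150 = $587.
Row-greedy (each advertiser in turn takes its best remaining slot) gives $516, worse by 71.
Every other assignment is strictly worse.

Max total: $587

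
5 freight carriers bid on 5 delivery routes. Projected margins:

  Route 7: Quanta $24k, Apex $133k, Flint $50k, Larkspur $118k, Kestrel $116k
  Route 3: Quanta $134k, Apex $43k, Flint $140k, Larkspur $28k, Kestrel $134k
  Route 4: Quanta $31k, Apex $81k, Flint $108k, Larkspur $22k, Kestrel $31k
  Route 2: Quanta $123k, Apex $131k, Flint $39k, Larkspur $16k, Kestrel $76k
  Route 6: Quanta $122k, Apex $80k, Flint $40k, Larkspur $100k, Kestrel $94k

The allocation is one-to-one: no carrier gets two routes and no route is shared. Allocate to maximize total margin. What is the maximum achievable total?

Max total: $613k

Optimal: Quanta→Route 6 ($122k), Apex→Route 2 ($131k), Flint→Route 4 ($108k), Larkspur→Route 7 ($118k), Kestrel→Route 3 ($134k) — total 122+131+108+118+134 = $613k.
Swapping Quanta↔Flint (Quanta→Route 4 $31k, Flint→Route 6 $40k) loses 159.
No other one-to-one assignment exceeds $613k.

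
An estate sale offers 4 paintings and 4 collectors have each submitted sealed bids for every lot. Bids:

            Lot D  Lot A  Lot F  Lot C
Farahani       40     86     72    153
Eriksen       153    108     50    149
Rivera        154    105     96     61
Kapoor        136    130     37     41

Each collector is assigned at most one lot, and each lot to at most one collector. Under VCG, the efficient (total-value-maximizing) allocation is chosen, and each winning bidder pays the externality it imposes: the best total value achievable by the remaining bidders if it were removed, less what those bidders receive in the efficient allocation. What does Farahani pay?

Efficient allocation: Farahani→Lot C ($153), Eriksen→Lot D ($153), Rivera→Lot F ($96), Kapoor→Lot A ($130); total welfare W = $532.
Farahani receives Lot C at value $153, so the others get W − 153 = $379.
Without Farahani: best allocation of the remaining 3 bidders over all 4 lots is Eriksen→Lot C ($149), Rivera→Lot D ($154), Kapoor→Lot A ($130), total $433.
VCG payment = (others' best without Farahani) − (others' welfare with Farahani) = 433 − 379 = $54.

Farahani pays $54.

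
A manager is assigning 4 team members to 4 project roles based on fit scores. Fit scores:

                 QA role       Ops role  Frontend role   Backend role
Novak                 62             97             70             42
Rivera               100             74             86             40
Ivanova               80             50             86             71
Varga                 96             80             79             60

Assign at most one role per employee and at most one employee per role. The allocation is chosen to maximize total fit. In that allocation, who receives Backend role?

Ivanova receives Backend role.

Optimal: Novak→Ops role (97 pts), Rivera→Frontend role (86 pts), Ivanova→Backend role (71 pts), Varga→QA role (96 pts) — total 97+86+71+96 = 350 pts.
Row-greedy (each employee in turn takes its best remaining role) gives 343 pts, worse by 7.
Next-best assignment: Novak→Ops role, Rivera→QA role, Ivanova→Backend role, Varga→Frontend role = 347 pts.
Checked against all permutations: 350 pts is optimal.
Ivanova's own top role is Frontend role (86 pts), but forcing Ivanova→Frontend role and reassigning the rest optimally gives only 343 pts — worse by 7.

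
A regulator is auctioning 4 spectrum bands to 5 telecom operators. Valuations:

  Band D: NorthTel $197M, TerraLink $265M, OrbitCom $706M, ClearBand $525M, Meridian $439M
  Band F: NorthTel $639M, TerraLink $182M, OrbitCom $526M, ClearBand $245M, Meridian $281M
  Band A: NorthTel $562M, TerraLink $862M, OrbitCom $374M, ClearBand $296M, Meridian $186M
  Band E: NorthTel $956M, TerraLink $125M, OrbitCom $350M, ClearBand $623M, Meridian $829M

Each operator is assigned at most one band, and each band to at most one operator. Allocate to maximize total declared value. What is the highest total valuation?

Maximum total: $3036M

Optimal: OrbitCom→Band D ($706M), NorthTel→Band F ($639M), TerraLink→Band A ($862M), Meridian→Band E ($829M) — total 706+639+862+829 = $3036M.
Row-greedy (each operator in turn takes its best remaining band) gives $2769M, worse by 267.
Every other assignment is strictly worse.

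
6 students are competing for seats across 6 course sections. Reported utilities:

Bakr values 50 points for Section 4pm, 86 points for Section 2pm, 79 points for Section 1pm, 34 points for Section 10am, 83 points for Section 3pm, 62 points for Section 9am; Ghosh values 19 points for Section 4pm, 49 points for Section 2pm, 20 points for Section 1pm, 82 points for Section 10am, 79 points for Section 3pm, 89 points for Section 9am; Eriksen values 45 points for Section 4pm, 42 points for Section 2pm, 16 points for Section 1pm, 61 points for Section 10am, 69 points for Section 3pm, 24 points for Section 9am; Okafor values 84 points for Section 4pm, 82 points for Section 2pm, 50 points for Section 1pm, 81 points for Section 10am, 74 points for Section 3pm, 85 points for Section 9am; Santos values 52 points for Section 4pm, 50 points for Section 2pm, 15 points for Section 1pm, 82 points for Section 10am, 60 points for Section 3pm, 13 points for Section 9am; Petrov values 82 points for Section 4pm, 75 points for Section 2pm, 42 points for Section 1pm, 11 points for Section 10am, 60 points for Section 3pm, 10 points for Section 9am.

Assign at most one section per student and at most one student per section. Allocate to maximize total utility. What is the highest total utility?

This is the linear assignment problem.
Optimal: Bakr→Section 1pm (79 points), Ghosh→Section 9am (89 points), Eriksen→Section 3pm (69 points), Okafor→Section 2pm (82 points), Santos→Section 10am (82 points), Petrov→Section 4pm (82 points) — total 79+89+69+82+82+82 = 483 points.
Swapping Ghosh↔Bakr (Ghosh→Section 1pm 20 points, Bakr→Section 9am 62 points) loses 86.
No other one-to-one assignment exceeds 483 points.

Max total: 483 points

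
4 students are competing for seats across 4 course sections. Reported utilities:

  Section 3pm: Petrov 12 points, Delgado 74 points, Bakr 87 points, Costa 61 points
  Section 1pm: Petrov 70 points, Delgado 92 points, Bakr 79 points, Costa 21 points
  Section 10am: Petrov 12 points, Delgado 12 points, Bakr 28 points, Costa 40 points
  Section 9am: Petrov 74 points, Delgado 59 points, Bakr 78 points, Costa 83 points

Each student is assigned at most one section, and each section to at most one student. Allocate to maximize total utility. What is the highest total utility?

Maximum total: 293 points

This is the linear assignment problem.
Optimal: Petrov→Section 9am (74 points), Delgado→Section 1pm (92 points), Bakr→Section 3pm (87 points), Costa→Section 10am (40 points) — total 74+92+87+40 = 293 points.
Max-entry greedy (repeatedly take the single best remaining cell) gives 274 points, worse by 19.
Next-best assignment: Petrov→Section 10am, Delgado→Section 1pm, Bakr→Section 3pm, Costa→Section 9am = 274 points.
Swapping Bakr↔Delgado (Bakr→Section 1pm 79 points, Delgado→Section 3pm 74 points) loses 26.
No other one-to-one assignment exceeds 293 points.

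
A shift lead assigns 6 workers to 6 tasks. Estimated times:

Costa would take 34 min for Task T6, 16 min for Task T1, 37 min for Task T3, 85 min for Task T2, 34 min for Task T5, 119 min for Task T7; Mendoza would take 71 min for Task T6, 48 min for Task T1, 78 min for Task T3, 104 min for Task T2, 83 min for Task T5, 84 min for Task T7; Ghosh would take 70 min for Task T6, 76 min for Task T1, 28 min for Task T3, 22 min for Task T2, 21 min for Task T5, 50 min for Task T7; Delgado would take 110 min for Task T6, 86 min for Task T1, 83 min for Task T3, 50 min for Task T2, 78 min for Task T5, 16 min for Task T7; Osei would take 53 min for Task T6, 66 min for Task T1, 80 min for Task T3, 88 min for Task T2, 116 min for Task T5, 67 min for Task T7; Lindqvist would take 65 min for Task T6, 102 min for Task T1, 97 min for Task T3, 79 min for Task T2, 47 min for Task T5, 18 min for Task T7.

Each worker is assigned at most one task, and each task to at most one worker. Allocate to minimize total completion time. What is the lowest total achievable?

This is the linear assignment problem.
Optimal: Costa→Task T3 (37 min), Mendoza→Task T1 (48 min), Ghosh→Task T2 (22 min), Delgado→Task T7 (16 min), Osei→Task T6 (53 min), Lindqvist→Task T5 (47 min) — total 37+48+22+16+53+47 = 223 min.
Min-entry greedy (repeatedly take the single cheapest remaining cell) gives 263 min, worse by 40.
Swapping Lindqvist↔Delgado (Lindqvist→Task T7 18 min, Delgado→Task T5 78 min) adds 33.
No other one-to-one assignment undercuts 223 min.

Minimum total: 223 min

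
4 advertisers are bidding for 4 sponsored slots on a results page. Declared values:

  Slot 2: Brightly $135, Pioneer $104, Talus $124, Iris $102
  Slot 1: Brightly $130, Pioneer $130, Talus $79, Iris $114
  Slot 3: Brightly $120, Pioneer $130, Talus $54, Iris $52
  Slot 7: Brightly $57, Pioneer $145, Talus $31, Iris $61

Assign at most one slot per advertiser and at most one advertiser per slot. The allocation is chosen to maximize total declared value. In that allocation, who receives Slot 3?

Treat this as an assignment problem: match each advertiser to one slot.
Optimal: Brightly→Slot 3 ($120), Pioneer→Slot 7 ($145), Talus→Slot 2 ($124), Iris→Slot 1 ($114) — total 120+145+124+114 = $503.
Row-greedy (each advertiser in turn takes its best remaining slot) gives $411, worse by 92.
Swapping Iris↔Pioneer (Iris→Slot 7 $61, Pioneer→Slot 1 $130) loses 68.
Checked against all permutations: $503 is optimal.
Brightly's own top slot is Slot 2 ($135), but forcing Brightly→Slot 2 and reassigning the rest optimally gives only $448 — worse by 55.

Brightly receives Slot 3.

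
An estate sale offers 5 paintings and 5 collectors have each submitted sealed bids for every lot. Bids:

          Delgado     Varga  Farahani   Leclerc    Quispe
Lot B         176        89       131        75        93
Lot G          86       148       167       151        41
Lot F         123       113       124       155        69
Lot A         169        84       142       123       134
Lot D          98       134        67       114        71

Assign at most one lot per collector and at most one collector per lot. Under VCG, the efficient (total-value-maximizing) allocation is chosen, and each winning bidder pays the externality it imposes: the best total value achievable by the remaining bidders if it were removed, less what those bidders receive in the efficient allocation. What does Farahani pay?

Farahani pays $14.

Efficient allocation: Delgado→Lot B ($176), Varga→Lot D ($134), Farahani→Lot G ($167), Leclerc→Lot F ($155), Quispe→Lot A ($134); total welfare W = $766.
Farahani receives Lot G at value $167, so the others get W − 167 = $599.
Without Farahani: best allocation of the remaining 4 bidders over all 5 lots is Delgado→Lot B ($176), Varga→Lot G ($148), Leclerc→Lot F ($155), Quispe→Lot A ($134), total $613.
VCG payment = (others' best without Farahani) − (others' welfare with Farahani) = 613 − 599 = $14.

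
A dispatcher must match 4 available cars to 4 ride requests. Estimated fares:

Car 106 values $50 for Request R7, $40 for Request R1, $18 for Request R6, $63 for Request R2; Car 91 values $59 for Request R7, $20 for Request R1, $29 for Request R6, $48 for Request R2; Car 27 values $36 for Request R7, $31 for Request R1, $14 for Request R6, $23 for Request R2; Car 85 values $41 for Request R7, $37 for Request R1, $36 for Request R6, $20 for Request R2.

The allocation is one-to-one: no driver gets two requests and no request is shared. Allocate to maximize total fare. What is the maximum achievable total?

Optimal: Car 106→Request R2 ($63), Car 91→Request R7 ($59), Car 27→Request R1 ($31), Car 85→Request R6 ($36) — total 63+59+31+36 = $189.
Column-greedy (each request in turn goes to its best remaining driver) gives $158, worse by 31.

Maximum total: $189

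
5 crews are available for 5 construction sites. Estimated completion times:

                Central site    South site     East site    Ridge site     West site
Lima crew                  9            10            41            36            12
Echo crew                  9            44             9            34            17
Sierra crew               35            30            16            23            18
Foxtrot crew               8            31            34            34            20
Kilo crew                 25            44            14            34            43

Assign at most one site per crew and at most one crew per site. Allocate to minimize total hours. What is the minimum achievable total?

Minimum total: 72 hours

Optimal: Lima crew→South site (10 hours), Echo crew→West site (17 hours), Sierra crew→Ridge site (23 hours), Foxtrot crew→Central site (8 hours), Kilo crew→East site (14 hours) — total 10+17+23+8+14 = 72 hours.
Min-entry greedy (repeatedly take the single cheapest remaining cell) gives 79 hours, worse by 7.
Next-best assignment: Lima crew→South site, Echo crew→Central site, Sierra crew→Ridge site, Foxtrot crew→West site, Kilo crew→East site = 76 hours.
Swapping Foxtrot crew↔Sierra crew (Foxtrot crew→Ridge site 34 hours, Sierra crew→Central site 35 hours) adds 38.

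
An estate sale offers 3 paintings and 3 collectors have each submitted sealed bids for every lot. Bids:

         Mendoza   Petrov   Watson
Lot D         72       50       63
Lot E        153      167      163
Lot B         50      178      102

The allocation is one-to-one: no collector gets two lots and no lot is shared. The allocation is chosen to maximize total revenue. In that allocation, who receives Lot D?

Mendoza receives Lot D.

Optimal: Mendoza→Lot D ($72), Petrov→Lot B ($178), Watson→Lot E ($163) — total 72+178+163 = $413.
Column-greedy (each lot in turn goes to its best remaining collector) gives $341, worse by 72.
Next-best assignment: Mendoza→Lot E, Petrov→Lot B, Watson→Lot D = $394.
Mendoza's own top lot is Lot E ($153), but forcing Mendoza→Lot E and reassigning the rest optimally gives only $394 — worse by 19.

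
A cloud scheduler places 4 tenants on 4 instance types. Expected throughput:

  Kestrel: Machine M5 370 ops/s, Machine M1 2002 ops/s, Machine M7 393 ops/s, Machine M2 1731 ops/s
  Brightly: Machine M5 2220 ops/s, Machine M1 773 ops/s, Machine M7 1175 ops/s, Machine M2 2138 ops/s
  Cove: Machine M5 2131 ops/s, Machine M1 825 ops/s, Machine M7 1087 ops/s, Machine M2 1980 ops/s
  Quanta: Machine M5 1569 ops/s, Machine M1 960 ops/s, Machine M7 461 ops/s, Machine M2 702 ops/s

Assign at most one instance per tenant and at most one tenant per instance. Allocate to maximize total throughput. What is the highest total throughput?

Optimal: Kestrel→Machine M1 (2002 ops/s), Brightly→Machine M2 (2138 ops/s), Cove→Machine M7 (1087 ops/s), Quanta→Machine M5 (1569 ops/s) — total 2002+2138+1087+1569 = 6796 ops/s.
Column-greedy (each instance in turn goes to its best remaining tenant) gives 6011 ops/s, worse by 785.

Maximum total: 6796 ops/s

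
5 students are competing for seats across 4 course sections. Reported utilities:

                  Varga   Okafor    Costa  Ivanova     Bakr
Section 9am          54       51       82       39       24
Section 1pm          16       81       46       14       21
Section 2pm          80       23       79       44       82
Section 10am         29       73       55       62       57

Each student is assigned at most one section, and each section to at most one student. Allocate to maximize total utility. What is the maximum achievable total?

Treat this as an assignment problem: match each student to one section.
Optimal: Costa→Section 9am (82 points), Okafor→Section 1pm (81 points), Bakr→Section 2pm (82 points), Ivanova→Section 10am (62 points) — total 82+81+82+62 = 307 points.
Next-best assignment: Costa→Section 9am, Okafor→Section 1pm, Varga→Section 2pm, Ivanova→Section 10am = 305 points.

Max total: 307 points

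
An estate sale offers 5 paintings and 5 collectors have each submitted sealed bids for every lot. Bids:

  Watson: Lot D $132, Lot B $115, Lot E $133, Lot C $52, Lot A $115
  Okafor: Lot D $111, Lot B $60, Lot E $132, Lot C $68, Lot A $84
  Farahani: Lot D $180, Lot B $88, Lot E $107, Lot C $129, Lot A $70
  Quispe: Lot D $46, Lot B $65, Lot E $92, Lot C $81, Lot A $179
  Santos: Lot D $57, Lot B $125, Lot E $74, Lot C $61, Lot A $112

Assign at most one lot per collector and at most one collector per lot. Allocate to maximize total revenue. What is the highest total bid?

Optimal: Watson→Lot D ($132), Okafor→Lot E ($132), Farahani→Lot C ($129), Quispe→Lot A ($179), Santos→Lot B ($125) — total 132+132+129+179+125 = $697.
Column-greedy (each lot in turn goes to its best remaining collector) gives $603, worse by 94.

Maximum total: $697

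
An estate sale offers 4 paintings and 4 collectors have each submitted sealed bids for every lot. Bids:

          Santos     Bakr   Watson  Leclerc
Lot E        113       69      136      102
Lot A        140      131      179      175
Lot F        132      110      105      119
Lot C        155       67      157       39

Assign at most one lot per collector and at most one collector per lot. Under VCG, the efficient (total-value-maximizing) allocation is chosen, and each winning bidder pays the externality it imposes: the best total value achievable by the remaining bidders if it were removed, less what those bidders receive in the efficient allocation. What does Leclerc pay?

Efficient allocation: Santos→Lot C ($155), Bakr→Lot F ($110), Watson→Lot E ($136), Leclerc→Lot A ($175); total welfare W = $576.
Leclerc receives Lot A at value $175, so the others get W − 175 = $401.
Without Leclerc: best allocation of the remaining 3 bidders over all 4 lots is Santos→Lot C ($155), Bakr→Lot F ($110), Watson→Lot A ($179), total $444.
VCG payment = (others' best without Leclerc) − (others' welfare with Leclerc) = 444 − 401 = $43.

Leclerc pays $43.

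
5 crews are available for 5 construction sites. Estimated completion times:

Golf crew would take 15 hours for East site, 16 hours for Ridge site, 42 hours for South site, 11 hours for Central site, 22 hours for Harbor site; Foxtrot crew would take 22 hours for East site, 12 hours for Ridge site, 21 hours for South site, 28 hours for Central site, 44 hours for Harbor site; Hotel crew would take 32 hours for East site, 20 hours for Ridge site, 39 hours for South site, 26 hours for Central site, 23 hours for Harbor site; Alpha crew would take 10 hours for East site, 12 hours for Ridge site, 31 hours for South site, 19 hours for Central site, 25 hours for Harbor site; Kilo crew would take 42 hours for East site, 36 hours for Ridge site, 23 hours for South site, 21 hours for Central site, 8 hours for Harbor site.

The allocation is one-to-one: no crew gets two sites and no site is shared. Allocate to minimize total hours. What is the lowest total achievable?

Optimal: Golf crew→Central site (11 hours), Foxtrot crew→South site (21 hours), Hotel crew→Ridge site (20 hours), Alpha crew→East site (10 hours), Kilo crew→Harbor site (8 hours) — total 11+21+20+10+8 = 70 hours.
Min-entry greedy (repeatedly take the single cheapest remaining cell) gives 80 hours, worse by 10.

Min total: 70 hours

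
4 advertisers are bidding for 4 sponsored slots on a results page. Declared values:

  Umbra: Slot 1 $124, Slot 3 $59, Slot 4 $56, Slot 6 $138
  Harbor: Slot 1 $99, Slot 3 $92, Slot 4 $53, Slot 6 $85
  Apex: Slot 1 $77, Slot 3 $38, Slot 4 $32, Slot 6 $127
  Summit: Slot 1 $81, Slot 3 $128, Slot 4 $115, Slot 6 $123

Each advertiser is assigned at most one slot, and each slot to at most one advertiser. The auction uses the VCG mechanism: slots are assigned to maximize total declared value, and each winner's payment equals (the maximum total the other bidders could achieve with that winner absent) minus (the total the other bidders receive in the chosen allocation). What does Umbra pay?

Umbra pays $20.

Efficient allocation: Umbra→Slot 1 ($124), Harbor→Slot 3 ($92), Apex→Slot 6 ($127), Summit→Slot 4 ($115); total welfare W = $458.
Umbra receives Slot 1 at value $124, so the others get W − 124 = $334.
Without Umbra: best allocation of the remaining 3 bidders over all 4 slots is Harbor→Slot 1 ($99), Apex→Slot 6 ($127), Summit→Slot 3 ($128), total $354.
VCG payment = (others' best without Umbra) − (others' welfare with Umbra) = 354 − 334 = $20.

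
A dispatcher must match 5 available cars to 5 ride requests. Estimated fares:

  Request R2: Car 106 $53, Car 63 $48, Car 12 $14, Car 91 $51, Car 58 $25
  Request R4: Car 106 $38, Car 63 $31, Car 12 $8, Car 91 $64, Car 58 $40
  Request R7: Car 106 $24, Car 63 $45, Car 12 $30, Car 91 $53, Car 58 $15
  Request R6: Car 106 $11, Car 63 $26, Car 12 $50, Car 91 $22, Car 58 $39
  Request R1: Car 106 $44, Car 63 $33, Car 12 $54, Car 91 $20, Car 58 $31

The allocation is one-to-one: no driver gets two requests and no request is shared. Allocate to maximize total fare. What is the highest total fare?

Treat this as an assignment problem: match each driver to one request.
Optimal: Car 106→Request R2 ($53), Car 63→Request R7 ($45), Car 12→Request R1 ($54), Car 91→Request R4 ($64), Car 58→Request R6 ($39) — total 53+45+54+64+39 = $255.
Next-best assignment: Car 106→Request R2, Car 63→Request R7, Car 12→Request R6, Car 91→Request R4, Car 58→Request R1 = $243.
No other one-to-one assignment exceeds $255.

Maximum total: $255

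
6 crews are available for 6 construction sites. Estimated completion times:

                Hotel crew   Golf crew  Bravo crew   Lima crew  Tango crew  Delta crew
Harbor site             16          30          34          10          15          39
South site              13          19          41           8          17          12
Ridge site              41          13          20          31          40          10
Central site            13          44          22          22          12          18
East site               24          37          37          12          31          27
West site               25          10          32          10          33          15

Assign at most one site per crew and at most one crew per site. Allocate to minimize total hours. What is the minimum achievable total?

Optimal: Hotel crew→Harbor site (16 hours), Golf crew→West site (10 hours), Bravo crew→Ridge site (20 hours), Lima crew→East site (12 hours), Tango crew→Central site (12 hours), Delta crew→South site (12 hours) — total 16+10+20+12+12+12 = 82 hours.
Row-greedy (each crew in turn takes its cheapest remaining site) gives 92 hours, worse by 10.
Swapping Lima crew↔Hotel crew (Lima crew→Harbor site 10 hours, Hotel crew→East site 24 hours) adds 6.

Minimum total: 82 hours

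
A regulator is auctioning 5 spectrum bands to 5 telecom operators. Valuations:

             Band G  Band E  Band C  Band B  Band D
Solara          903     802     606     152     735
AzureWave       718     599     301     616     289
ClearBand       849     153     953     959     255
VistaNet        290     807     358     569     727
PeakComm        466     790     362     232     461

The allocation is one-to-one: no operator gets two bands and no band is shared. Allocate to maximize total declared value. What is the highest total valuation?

Max total: $3989M

Treat this as an assignment problem: match each operator to one band.
Optimal: Solara→Band G ($903M), AzureWave→Band B ($616M), ClearBand→Band C ($953M), VistaNet→Band D ($727M), PeakComm→Band E ($790M) — total 903+616+953+727+790 = $3989M.
Row-greedy (each operator in turn takes its best remaining band) gives $3740M, worse by 249.
Next-best assignment: Solara→Band C, AzureWave→Band G, ClearBand→Band B, VistaNet→Band D, PeakComm→Band E = $3800M.
Swapping Solara↔ClearBand (Solara→Band C $606M, ClearBand→Band G $849M) loses 401.
Checked against all permutations: $3989M is optimal.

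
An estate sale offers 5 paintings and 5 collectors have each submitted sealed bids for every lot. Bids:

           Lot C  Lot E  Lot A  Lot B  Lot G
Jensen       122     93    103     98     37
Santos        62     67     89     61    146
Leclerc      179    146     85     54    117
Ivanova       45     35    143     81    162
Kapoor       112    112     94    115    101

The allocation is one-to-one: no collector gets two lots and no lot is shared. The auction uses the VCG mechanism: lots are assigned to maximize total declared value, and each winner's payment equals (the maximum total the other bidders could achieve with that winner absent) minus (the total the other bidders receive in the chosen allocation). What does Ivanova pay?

Ivanova pays $8.

Efficient allocation: Jensen→Lot B ($98), Santos→Lot G ($146), Leclerc→Lot C ($179), Ivanova→Lot A ($143), Kapoor→Lot E ($112); total welfare W = $678.
Ivanova receives Lot A at value $143, so the others get W − 143 = $535.
Without Ivanova: best allocation of the remaining 4 bidders over all 5 lots is Jensen→Lot A ($103), Santos→Lot G ($146), Leclerc→Lot C ($179), Kapoor→Lot B ($115), total $543.
VCG payment = (others' best without Ivanova) − (others' welfare with Ivanova) = 543 − 535 = $8.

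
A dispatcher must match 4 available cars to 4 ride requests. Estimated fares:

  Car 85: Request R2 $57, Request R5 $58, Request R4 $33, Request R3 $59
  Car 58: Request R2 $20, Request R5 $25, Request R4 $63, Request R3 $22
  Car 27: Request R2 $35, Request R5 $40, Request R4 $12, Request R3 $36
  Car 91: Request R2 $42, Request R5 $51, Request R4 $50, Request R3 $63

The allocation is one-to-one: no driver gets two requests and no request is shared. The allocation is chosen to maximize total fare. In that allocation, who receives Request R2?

This is a one-to-one assignment (maximum-weight bipartite matching).
Optimal: Car 85→Request R2 ($57), Car 58→Request R4 ($63), Car 27→Request R5 ($40), Car 91→Request R3 ($63) — total 57+63+40+63 = $223.
Column-greedy (each request in turn goes to its best remaining driver) gives $207, worse by 16.
Next-best assignment: Car 85→Request R5, Car 58→Request R4, Car 27→Request R2, Car 91→Request R3 = $219.
Swapping Car 58↔Car 91 (Car 58→Request R3 $22, Car 91→Request R4 $50) loses 54.
Car 85's own top request is Request R3 ($59), but forcing Car 85→Request R3 and reassigning the rest optimally gives only $208 — worse by 15.

Car 85 receives Request R2.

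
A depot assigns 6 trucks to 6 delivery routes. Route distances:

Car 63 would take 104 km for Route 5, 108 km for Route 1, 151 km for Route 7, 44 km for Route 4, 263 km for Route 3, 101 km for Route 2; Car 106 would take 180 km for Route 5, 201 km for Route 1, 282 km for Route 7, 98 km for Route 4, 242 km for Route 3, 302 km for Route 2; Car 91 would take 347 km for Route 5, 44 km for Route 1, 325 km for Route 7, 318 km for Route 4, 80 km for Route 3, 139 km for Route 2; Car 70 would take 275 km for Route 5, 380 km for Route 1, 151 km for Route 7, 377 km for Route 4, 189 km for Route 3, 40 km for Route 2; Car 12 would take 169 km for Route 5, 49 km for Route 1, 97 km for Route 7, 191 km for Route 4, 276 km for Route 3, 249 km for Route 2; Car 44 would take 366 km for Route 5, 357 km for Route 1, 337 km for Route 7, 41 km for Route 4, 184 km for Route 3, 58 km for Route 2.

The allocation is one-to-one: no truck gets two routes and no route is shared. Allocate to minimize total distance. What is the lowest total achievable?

Minimum total: 540 km

This is the linear assignment problem.
Optimal: Car 63→Route 5 (104 km), Car 106→Route 4 (98 km), Car 91→Route 3 (80 km), Car 70→Route 7 (151 km), Car 12→Route 1 (49 km), Car 44→Route 2 (58 km) — total 104+98+80+151+49+58 = 540 km.
Row-greedy (each truck in turn takes its cheapest remaining route) gives 589 km, worse by 49.
Next-best assignment: Car 63→Route 7, Car 106→Route 5, Car 91→Route 3, Car 70→Route 2, Car 12→Route 1, Car 44→Route 4 = 541 km.
Swapping Car 106↔Car 63 (Car 106→Route 5 180 km, Car 63→Route 4 44 km) adds 22.
No other one-to-one assignment undercuts 540 km.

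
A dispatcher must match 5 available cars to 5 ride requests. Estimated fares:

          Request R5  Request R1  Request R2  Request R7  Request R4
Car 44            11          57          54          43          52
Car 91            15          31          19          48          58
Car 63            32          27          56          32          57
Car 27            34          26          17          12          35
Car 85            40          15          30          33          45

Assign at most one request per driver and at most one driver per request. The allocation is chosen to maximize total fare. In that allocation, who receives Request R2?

Car 63 receives Request R2.

Optimal: Car 44→Request R1 ($57), Car 91→Request R7 ($48), Car 63→Request R2 ($56), Car 27→Request R5 ($34), Car 85→Request R4 ($45) — total 57+48+56+34+45 = $240.
Max-entry greedy (repeatedly take the single best remaining cell) gives $223, worse by 17.
Next-best assignment: Car 44→Request R1, Car 91→Request R4, Car 63→Request R2, Car 27→Request R5, Car 85→Request R7 = $238.
Car 63's own top request is Request R4 ($57), but forcing Car 63→Request R4 and reassigning the rest optimally gives only $226 — worse by 14.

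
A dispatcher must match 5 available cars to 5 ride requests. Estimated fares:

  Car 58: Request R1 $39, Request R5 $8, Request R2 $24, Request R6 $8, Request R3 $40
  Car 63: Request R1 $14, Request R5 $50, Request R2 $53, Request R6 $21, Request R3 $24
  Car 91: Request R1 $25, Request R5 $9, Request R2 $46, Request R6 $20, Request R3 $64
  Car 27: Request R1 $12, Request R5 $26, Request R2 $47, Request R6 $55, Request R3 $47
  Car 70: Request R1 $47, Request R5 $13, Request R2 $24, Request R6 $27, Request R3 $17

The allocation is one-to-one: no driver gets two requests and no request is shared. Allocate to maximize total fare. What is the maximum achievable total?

Maximum total: $240

Optimal: Car 58→Request R2 ($24), Car 63→Request R5 ($50), Car 91→Request R3 ($64), Car 27→Request R6 ($55), Car 70→Request R1 ($47) — total 24+50+64+55+47 = $240.
Row-greedy (each driver in turn takes its best remaining request) gives $186, worse by 54.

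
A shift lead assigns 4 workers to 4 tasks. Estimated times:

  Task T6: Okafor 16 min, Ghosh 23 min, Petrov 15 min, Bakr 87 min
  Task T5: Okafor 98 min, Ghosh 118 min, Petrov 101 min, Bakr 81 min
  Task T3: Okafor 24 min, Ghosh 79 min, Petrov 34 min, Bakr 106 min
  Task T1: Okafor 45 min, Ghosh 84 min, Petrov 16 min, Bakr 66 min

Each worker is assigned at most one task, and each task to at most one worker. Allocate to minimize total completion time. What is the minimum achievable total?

Min total: 144 min

Optimal: Okafor→Task T3 (24 min), Ghosh→Task T6 (23 min), Petrov→Task T1 (16 min), Bakr→Task T5 (81 min) — total 24+23+16+81 = 144 min.
Column-greedy (each task in turn goes to its cheapest remaining worker) gives 204 min, worse by 60.
Next-best assignment: Okafor→Task T1, Ghosh→Task T6, Petrov→Task T3, Bakr→Task T5 = 183 min.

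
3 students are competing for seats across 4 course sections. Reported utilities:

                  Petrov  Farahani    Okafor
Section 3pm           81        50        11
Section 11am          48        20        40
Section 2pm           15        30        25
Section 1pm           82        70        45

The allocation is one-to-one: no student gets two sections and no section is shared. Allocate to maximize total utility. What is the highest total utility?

Max total: 191 points

Optimal: Petrov→Section 3pm (81 points), Farahani→Section 1pm (70 points), Okafor→Section 11am (40 points) — total 81+70+40 = 191 points.
Max-entry greedy (repeatedly take the single best remaining cell) gives 172 points, worse by 19.
Next-best assignment: Petrov→Section 3pm, Farahani→Section 1pm, Okafor→Section 2pm = 176 points.
No other one-to-one assignment exceeds 191 points.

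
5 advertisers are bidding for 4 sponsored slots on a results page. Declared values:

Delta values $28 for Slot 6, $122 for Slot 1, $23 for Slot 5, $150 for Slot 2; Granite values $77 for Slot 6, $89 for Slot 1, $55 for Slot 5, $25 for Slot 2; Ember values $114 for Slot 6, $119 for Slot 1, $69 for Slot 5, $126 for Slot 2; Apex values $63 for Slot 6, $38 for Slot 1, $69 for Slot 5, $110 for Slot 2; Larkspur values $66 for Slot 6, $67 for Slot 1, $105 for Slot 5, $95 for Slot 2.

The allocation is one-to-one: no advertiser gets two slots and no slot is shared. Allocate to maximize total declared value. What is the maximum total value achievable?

Max total: $458

Optimal: Ember→Slot 6 ($114), Granite→Slot 1 ($89), Larkspur→Slot 5 ($105), Delta→Slot 2 ($150) — total 114+89+105+150 = $458.
Row-greedy (each advertiser in turn takes its best remaining slot) gives $422, worse by 36.
Next-best assignment: Granite→Slot 6, Ember→Slot 1, Larkspur→Slot 5, Delta→Slot 2 = $451.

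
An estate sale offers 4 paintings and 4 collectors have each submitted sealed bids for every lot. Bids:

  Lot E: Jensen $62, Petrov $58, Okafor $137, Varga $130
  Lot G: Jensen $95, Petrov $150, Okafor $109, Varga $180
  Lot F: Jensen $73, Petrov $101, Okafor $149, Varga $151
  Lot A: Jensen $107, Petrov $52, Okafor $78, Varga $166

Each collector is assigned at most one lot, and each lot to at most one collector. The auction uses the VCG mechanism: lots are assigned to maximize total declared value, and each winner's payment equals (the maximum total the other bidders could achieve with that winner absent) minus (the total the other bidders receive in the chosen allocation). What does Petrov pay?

Petrov pays $41.

Efficient allocation: Jensen→Lot A ($107), Petrov→Lot G ($150), Okafor→Lot E ($137), Varga→Lot F ($151); total welfare W = $545.
Petrov receives Lot G at value $150, so the others get W − 150 = $395.
Without Petrov: best allocation of the remaining 3 bidders over all 4 lots is Jensen→Lot A ($107), Okafor→Lot F ($149), Varga→Lot G ($180), total $436.
VCG payment = (others' best without Petrov) − (others' welfare with Petrov) = 436 − 395 = $41.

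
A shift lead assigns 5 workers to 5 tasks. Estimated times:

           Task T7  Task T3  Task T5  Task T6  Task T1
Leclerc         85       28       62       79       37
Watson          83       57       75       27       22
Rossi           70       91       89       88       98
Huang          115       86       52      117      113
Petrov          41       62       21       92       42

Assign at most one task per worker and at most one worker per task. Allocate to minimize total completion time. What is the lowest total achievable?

This is a one-to-one assignment (minimum-cost bipartite matching).
Optimal: Leclerc→Task T3 (28 min), Watson→Task T6 (27 min), Rossi→Task T7 (70 min), Huang→Task T5 (52 min), Petrov→Task T1 (42 min) — total 28+27+70+52+42 = 219 min.
Column-greedy (each task in turn goes to its cheapest remaining worker) gives 246 min, worse by 27.

Min total: 219 min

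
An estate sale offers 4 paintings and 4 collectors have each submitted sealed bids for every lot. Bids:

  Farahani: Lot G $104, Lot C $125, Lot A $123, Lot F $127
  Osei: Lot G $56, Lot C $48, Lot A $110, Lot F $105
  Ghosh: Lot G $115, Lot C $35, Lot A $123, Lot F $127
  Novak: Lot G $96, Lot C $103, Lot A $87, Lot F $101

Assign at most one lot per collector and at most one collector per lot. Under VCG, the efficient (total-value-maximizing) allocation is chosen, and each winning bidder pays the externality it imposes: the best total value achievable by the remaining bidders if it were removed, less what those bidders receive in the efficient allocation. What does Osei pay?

Osei pays $5.

Efficient allocation: Farahani→Lot C ($125), Osei→Lot A ($110), Ghosh→Lot F ($127), Novak→Lot G ($96); total welfare W = $458.
Osei receives Lot A at value $110, so the others get W − 110 = $348.
Without Osei: best allocation of the remaining 3 bidders over all 4 lots is Farahani→Lot A ($123), Ghosh→Lot F ($127), Novak→Lot C ($103), total $353.
VCG payment = (others' best without Osei) − (others' welfare with Osei) = 353 − 348 = $5.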